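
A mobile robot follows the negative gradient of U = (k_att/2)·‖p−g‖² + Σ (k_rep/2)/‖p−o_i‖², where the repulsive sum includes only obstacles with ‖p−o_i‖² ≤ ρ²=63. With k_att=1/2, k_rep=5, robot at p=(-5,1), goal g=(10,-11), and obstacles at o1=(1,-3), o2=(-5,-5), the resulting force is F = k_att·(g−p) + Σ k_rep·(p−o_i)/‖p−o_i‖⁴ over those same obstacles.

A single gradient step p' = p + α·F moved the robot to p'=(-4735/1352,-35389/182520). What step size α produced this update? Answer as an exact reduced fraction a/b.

α = 1/5

F_att = 1/2·(g−p) = 1/2·(15,-12) = (7.5000,-6.0000)
o1: d²=52 ≤ ρ²=63; F_rep = 5·(-6,4)/52² = (-0.0111,0.0074)
o2: d²=36 ≤ ρ²=63; F_rep = 5·(0,6)/36² = (0.0000,0.0231)
F = F_att + ΣF_rep = (7.4889,-5.9695)
Δp = p'−p = (1.4978,-1.1939); α = Δx/Fx = (2025/1352) / (10125/1352) = 1/5
check: Δy/Fy = (-217909/182520) / (-217909/36504) = 1/5 ✓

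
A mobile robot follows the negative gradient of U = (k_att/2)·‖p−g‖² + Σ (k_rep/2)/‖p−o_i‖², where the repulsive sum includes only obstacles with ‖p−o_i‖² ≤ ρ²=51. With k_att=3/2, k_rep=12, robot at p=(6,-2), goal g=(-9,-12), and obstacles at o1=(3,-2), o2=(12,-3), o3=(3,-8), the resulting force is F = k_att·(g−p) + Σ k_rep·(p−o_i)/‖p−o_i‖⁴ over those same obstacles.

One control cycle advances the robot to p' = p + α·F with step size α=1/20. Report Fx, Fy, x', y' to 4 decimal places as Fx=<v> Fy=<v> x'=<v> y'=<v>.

Fx=-22.0904 Fy=-14.9557 x'=4.8955 y'=-2.7478

F_att = 3/2·(g−p) = 3/2·(-15,-10) = (-22.5000,-15.0000)
o1: d²=9 ≤ ρ²=51; F_rep = 12·(3,0)/9² = (0.4444,0.0000)
o2: d²=37 ≤ ρ²=51; F_rep = 12·(-6,1)/37² = (-0.0526,0.0088)
o3: d²=45 ≤ ρ²=51; F_rep = 12·(3,6)/45² = (0.0178,0.0356)
F = F_att + ΣF_rep = (-22.0904,-14.9557)
p' = p + 1/20·F = (4.8955,-2.7478)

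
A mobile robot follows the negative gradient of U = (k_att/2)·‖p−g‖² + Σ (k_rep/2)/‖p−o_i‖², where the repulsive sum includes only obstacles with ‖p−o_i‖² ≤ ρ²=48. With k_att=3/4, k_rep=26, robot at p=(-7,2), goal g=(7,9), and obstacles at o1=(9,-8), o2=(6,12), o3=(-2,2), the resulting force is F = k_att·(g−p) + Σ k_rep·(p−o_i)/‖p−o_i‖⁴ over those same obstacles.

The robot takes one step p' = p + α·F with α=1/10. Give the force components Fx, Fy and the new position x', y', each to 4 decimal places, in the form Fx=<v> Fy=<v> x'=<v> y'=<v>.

Fx=10.2920 Fy=5.2500 x'=-5.9708 y'=2.5250

F_att = 3/4·(g−p) = 3/4·(14,7) = (10.5000,5.2500)
o1: d²=356 > ρ²=48 → inactive
o2: d²=269 > ρ²=48 → inactive
o3: d²=25 ≤ ρ²=48; F_rep = 26·(-5,0)/25² = (-0.2080,0.0000)
F = F_att + ΣF_rep = (10.2920,5.2500)
p' = p + 1/10·F = (-5.9708,2.5250)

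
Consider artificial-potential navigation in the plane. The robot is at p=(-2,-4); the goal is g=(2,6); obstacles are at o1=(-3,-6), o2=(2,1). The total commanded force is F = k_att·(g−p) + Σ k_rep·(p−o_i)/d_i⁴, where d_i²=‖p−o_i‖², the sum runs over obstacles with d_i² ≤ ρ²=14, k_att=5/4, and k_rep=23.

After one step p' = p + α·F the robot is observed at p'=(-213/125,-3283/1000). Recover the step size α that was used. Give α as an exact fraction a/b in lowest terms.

F_att = 5/4·(g−p) = 5/4·(4,10) = (5.0000,12.5000)
o1: d²=5 ≤ ρ²=14; F_rep = 23·(1,2)/5² = (0.9200,1.8400)
o2: d²=41 > ρ²=14 → inactive
F = F_att + ΣF_rep = (5.9200,14.3400)
Δp = p'−p = (0.2960,0.7170); α = Δx/Fx = (37/125) / (148/25) = 1/20
check: Δy/Fy = (717/1000) / (717/50) = 1/20 ✓

α = 1/20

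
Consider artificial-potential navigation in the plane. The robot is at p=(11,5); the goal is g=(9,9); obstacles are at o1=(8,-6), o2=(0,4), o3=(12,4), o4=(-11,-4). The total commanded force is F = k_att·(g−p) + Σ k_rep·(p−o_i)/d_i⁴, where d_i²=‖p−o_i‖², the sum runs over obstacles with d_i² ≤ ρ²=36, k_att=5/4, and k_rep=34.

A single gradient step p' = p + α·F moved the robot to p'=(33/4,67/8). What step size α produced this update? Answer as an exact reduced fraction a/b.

F_att = 5/4·(g−p) = 5/4·(-2,4) = (-2.5000,5.0000)
o1: d²=130 > ρ²=36 → inactive
o2: d²=122 > ρ²=36 → inactive
o3: d²=2 ≤ ρ²=36; F_rep = 34·(-1,1)/2² = (-8.5000,8.5000)
o4: d²=565 > ρ²=36 → inactive
F = F_att + ΣF_rep = (-11.0000,13.5000)
Δp = p'−p = (-2.7500,3.3750); α = Δx/Fx = (-11/4) / (-11) = 1/4
check: Δy/Fy = (27/8) / (27/2) = 1/4 ✓

α = 1/4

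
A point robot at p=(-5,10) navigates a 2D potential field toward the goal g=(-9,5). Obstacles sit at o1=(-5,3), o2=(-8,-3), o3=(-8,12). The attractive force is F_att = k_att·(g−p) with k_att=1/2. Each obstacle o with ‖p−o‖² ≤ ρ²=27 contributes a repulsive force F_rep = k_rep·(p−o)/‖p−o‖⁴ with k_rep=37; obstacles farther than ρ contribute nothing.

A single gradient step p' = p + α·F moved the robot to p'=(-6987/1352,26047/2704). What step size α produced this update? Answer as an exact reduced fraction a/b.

α = 1/8

F_att = 1/2·(g−p) = 1/2·(-4,-5) = (-2.0000,-2.5000)
o1: d²=49 > ρ²=27 → inactive
o2: d²=178 > ρ²=27 → inactive
o3: d²=13 ≤ ρ²=27; F_rep = 37·(3,-2)/13² = (0.6568,-0.4379)
F = F_att + ΣF_rep = (-1.3432,-2.9379)
Δp = p'−p = (-0.1679,-0.3672); α = Δx/Fx = (-227/1352) / (-227/169) = 1/8
check: Δy/Fy = (-993/2704) / (-993/338) = 1/8 ✓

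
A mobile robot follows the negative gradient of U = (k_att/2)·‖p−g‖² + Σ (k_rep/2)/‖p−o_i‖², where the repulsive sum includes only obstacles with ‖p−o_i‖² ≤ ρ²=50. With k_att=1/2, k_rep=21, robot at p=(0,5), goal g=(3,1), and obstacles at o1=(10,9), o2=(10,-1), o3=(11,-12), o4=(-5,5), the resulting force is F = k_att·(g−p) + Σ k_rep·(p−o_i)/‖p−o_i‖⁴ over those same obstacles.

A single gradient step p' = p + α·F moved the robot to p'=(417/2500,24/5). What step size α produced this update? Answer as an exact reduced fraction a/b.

F_att = 1/2·(g−p) = 1/2·(3,-4) = (1.5000,-2.0000)
o1: d²=116 > ρ²=50 → inactive
o2: d²=136 > ρ²=50 → inactive
o3: d²=410 > ρ²=50 → inactive
o4: d²=25 ≤ ρ²=50; F_rep = 21·(5,0)/25² = (0.1680,0.0000)
F = F_att + ΣF_rep = (1.6680,-2.0000)
Δp = p'−p = (0.1668,-0.2000); α = Δx/Fx = (417/2500) / (417/250) = 1/10
check: Δy/Fy = (-1/5) / (-2) = 1/10 ✓

α = 1/10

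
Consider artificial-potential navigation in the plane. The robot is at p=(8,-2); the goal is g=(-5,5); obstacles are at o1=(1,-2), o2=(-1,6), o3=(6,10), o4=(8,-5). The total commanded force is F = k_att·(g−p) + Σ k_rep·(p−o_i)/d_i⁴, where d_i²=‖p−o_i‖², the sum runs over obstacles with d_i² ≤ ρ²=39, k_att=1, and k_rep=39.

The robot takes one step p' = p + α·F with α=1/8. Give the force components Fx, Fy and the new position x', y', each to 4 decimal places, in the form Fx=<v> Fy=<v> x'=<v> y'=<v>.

Fx=-13.0000 Fy=8.4444 x'=6.3750 y'=-0.9444

F_att = 1·(g−p) = 1·(-13,7) = (-13.0000,7.0000)
o1: d²=49 > ρ²=39 → inactive
o2: d²=145 > ρ²=39 → inactive
o3: d²=148 > ρ²=39 → inactive
o4: d²=9 ≤ ρ²=39; F_rep = 39·(0,3)/9² = (0.0000,1.4444)
F = F_att + ΣF_rep = (-13.0000,8.4444)
p' = p + 1/8·F = (6.3750,-0.9444)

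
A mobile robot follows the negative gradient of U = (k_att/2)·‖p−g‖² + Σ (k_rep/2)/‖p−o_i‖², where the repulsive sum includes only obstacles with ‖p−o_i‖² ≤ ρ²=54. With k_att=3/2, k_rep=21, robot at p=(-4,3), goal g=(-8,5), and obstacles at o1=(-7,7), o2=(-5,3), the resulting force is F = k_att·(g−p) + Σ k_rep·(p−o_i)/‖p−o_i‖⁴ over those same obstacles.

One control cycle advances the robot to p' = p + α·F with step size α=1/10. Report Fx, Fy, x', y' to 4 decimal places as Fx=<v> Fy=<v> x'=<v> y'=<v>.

Fx=15.1008 Fy=2.8656 x'=-2.4899 y'=3.2866

F_att = 3/2·(g−p) = 3/2·(-4,2) = (-6.0000,3.0000)
o1: d²=25 ≤ ρ²=54; F_rep = 21·(3,-4)/25² = (0.1008,-0.1344)
o2: d²=1 ≤ ρ²=54; F_rep = 21·(1,0)/1² = (21.0000,0.0000)
F = F_att + ΣF_rep = (15.1008,2.8656)
p' = p + 1/10·F = (-2.4899,3.2866)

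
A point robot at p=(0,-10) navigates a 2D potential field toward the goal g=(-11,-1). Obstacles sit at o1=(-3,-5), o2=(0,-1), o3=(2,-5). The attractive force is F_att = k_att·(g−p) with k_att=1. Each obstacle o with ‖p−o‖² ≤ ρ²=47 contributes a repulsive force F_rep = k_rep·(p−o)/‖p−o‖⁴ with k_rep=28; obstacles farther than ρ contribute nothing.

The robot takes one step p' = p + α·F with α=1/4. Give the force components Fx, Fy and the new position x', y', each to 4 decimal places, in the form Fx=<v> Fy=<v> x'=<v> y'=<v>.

F_att = 1·(g−p) = 1·(-11,9) = (-11.0000,9.0000)
o1: d²=34 ≤ ρ²=47; F_rep = 28·(3,-5)/34² = (0.0727,-0.1211)
o2: d²=81 > ρ²=47 → inactive
o3: d²=29 ≤ ρ²=47; F_rep = 28·(-2,-5)/29² = (-0.0666,-0.1665)
F = F_att + ΣF_rep = (-10.9939,8.7124)
p' = p + 1/4·F = (-2.7485,-7.8219)

Fx=-10.9939 Fy=8.7124 x'=-2.7485 y'=-7.8219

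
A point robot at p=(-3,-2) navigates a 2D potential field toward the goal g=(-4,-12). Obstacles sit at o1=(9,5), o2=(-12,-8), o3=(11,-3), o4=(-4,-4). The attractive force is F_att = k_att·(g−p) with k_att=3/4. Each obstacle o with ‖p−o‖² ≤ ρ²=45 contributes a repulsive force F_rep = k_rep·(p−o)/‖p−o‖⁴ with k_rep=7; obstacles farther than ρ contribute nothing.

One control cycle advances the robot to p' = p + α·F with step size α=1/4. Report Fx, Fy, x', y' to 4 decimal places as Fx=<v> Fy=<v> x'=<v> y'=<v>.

Fx=-0.4700 Fy=-6.9400 x'=-3.1175 y'=-3.7350

F_att = 3/4·(g−p) = 3/4·(-1,-10) = (-0.7500,-7.5000)
o1: d²=193 > ρ²=45 → inactive
o2: d²=117 > ρ²=45 → inactive
o3: d²=197 > ρ²=45 → inactive
o4: d²=5 ≤ ρ²=45; F_rep = 7·(1,2)/5² = (0.2800,0.5600)
F = F_att + ΣF_rep = (-0.4700,-6.9400)
p' = p + 1/4·F = (-3.1175,-3.7350)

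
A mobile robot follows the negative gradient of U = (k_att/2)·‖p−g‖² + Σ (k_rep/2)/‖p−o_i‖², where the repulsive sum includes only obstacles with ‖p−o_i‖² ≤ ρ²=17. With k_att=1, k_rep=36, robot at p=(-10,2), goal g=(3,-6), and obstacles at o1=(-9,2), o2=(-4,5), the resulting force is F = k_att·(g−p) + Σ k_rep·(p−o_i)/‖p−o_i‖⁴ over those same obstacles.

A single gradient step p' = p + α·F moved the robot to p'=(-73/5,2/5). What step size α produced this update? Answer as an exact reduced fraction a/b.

α = 1/5

F_att = 1·(g−p) = 1·(13,-8) = (13.0000,-8.0000)
o1: d²=1 ≤ ρ²=17; F_rep = 36·(-1,0)/1² = (-36.0000,0.0000)
o2: d²=45 > ρ²=17 → inactive
F = F_att + ΣF_rep = (-23.0000,-8.0000)
Δp = p'−p = (-4.6000,-1.6000); α = Δx/Fx = (-23/5) / (-23) = 1/5
check: Δy/Fy = (-8/5) / (-8) = 1/5 ✓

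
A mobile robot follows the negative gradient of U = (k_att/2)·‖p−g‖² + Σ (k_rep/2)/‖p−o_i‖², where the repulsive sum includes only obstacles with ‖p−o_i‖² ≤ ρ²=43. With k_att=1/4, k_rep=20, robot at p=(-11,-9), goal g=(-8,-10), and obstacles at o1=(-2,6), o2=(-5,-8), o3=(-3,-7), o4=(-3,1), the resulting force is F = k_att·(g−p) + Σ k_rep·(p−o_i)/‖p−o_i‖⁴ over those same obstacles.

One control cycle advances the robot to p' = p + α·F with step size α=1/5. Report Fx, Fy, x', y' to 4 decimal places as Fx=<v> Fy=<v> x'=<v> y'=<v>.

F_att = 1/4·(g−p) = 1/4·(3,-1) = (0.7500,-0.2500)
o1: d²=306 > ρ²=43 → inactive
o2: d²=37 ≤ ρ²=43; F_rep = 20·(-6,-1)/37² = (-0.0877,-0.0146)
o3: d²=68 > ρ²=43 → inactive
o4: d²=164 > ρ²=43 → inactive
F = F_att + ΣF_rep = (0.6623,-0.2646)
p' = p + 1/5·F = (-10.8675,-9.0529)

Fx=0.6623 Fy=-0.2646 x'=-10.8675 y'=-9.0529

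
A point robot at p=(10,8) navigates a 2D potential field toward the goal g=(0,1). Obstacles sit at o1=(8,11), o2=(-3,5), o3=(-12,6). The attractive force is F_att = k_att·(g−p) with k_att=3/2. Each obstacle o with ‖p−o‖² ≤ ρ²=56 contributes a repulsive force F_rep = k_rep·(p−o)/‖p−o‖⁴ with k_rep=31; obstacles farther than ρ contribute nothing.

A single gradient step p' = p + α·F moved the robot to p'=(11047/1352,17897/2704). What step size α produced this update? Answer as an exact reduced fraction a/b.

α = 1/8

F_att = 3/2·(g−p) = 3/2·(-10,-7) = (-15.0000,-10.5000)
o1: d²=13 ≤ ρ²=56; F_rep = 31·(2,-3)/13² = (0.3669,-0.5503)
o2: d²=178 > ρ²=56 → inactive
o3: d²=488 > ρ²=56 → inactive
F = F_att + ΣF_rep = (-14.6331,-11.0503)
Δp = p'−p = (-1.8291,-1.3813); α = Δx/Fx = (-2473/1352) / (-2473/169) = 1/8
check: Δy/Fy = (-3735/2704) / (-3735/338) = 1/8 ✓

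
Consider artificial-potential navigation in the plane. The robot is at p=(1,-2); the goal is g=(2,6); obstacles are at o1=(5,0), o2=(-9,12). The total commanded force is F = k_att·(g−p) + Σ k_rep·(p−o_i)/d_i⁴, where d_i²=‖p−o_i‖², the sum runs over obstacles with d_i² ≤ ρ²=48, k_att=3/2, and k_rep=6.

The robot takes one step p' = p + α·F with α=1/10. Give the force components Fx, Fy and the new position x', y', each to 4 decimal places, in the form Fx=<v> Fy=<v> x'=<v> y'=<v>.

Fx=1.4400 Fy=11.9700 x'=1.1440 y'=-0.8030

F_att = 3/2·(g−p) = 3/2·(1,8) = (1.5000,12.0000)
o1: d²=20 ≤ ρ²=48; F_rep = 6·(-4,-2)/20² = (-0.0600,-0.0300)
o2: d²=296 > ρ²=48 → inactive
F = F_att + ΣF_rep = (1.4400,11.9700)
p' = p + 1/10·F = (1.1440,-0.8030)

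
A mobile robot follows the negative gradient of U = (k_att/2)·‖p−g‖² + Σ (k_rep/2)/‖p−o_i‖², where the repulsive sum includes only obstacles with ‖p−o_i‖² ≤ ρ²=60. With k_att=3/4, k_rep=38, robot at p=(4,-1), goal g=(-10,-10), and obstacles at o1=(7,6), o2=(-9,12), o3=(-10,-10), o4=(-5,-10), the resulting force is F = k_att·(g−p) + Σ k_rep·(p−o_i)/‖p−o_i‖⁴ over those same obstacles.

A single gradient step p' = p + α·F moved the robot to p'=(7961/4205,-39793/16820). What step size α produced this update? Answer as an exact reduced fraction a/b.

α = 1/5

F_att = 3/4·(g−p) = 3/4·(-14,-9) = (-10.5000,-6.7500)
o1: d²=58 ≤ ρ²=60; F_rep = 38·(-3,-7)/58² = (-0.0339,-0.0791)
o2: d²=338 > ρ²=60 → inactive
o3: d²=277 > ρ²=60 → inactive
o4: d²=162 > ρ²=60 → inactive
F = F_att + ΣF_rep = (-10.5339,-6.8291)
Δp = p'−p = (-2.1068,-1.3658); α = Δx/Fx = (-8859/4205) / (-8859/841) = 1/5
check: Δy/Fy = (-22973/16820) / (-22973/3364) = 1/5 ✓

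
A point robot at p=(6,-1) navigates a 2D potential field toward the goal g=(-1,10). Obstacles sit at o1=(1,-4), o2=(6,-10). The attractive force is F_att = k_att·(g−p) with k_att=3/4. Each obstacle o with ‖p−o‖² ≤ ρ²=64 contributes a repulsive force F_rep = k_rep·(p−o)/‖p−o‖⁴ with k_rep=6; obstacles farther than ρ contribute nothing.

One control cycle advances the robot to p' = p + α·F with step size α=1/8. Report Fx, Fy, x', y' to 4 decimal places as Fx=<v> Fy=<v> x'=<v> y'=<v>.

Fx=-5.2240 Fy=8.2656 x'=5.3470 y'=0.0332

F_att = 3/4·(g−p) = 3/4·(-7,11) = (-5.2500,8.2500)
o1: d²=34 ≤ ρ²=64; F_rep = 6·(5,3)/34² = (0.0260,0.0156)
o2: d²=81 > ρ²=64 → inactive
F = F_att + ΣF_rep = (-5.2240,8.2656)
p' = p + 1/8·F = (5.3470,0.0332)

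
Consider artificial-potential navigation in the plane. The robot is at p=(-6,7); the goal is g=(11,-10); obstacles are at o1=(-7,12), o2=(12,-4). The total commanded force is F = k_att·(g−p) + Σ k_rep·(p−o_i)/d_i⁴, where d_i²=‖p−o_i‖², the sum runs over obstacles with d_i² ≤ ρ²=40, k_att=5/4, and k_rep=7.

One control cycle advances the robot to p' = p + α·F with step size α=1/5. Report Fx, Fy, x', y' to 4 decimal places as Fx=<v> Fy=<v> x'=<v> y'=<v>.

Fx=21.2604 Fy=-21.3018 x'=-1.7479 y'=2.7396

F_att = 5/4·(g−p) = 5/4·(17,-17) = (21.2500,-21.2500)
o1: d²=26 ≤ ρ²=40; F_rep = 7·(1,-5)/26² = (0.0104,-0.0518)
o2: d²=445 > ρ²=40 → inactive
F = F_att + ΣF_rep = (21.2604,-21.3018)
p' = p + 1/5·F = (-1.7479,2.7396)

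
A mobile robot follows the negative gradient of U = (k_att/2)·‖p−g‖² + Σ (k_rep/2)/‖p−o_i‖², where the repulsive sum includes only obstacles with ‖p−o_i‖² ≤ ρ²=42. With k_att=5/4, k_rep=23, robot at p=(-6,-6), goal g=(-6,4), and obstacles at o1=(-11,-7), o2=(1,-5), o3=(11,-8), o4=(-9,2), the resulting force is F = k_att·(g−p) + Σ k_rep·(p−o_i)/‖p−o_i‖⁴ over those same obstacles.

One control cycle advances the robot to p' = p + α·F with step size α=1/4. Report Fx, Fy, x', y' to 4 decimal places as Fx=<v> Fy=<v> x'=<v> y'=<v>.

F_att = 5/4·(g−p) = 5/4·(0,10) = (0.0000,12.5000)
o1: d²=26 ≤ ρ²=42; F_rep = 23·(5,1)/26² = (0.1701,0.0340)
o2: d²=50 > ρ²=42 → inactive
o3: d²=293 > ρ²=42 → inactive
o4: d²=73 > ρ²=42 → inactive
F = F_att + ΣF_rep = (0.1701,12.5340)
p' = p + 1/4·F = (-5.9575,-2.8665)

Fx=0.1701 Fy=12.5340 x'=-5.9575 y'=-2.8665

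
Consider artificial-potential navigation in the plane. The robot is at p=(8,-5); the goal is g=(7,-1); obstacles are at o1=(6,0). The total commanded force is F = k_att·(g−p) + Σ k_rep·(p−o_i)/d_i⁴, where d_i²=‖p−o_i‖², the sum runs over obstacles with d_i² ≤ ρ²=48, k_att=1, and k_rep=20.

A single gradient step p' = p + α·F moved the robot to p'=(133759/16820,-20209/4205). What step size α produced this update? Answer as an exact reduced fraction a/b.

F_att = 1·(g−p) = 1·(-1,4) = (-1.0000,4.0000)
o1: d²=29 ≤ ρ²=48; F_rep = 20·(2,-5)/29² = (0.0476,-0.1189)
F = F_att + ΣF_rep = (-0.9524,3.8811)
Δp = p'−p = (-0.0476,0.1941); α = Δx/Fx = (-801/16820) / (-801/841) = 1/20
check: Δy/Fy = (816/4205) / (3264/841) = 1/20 ✓

α = 1/20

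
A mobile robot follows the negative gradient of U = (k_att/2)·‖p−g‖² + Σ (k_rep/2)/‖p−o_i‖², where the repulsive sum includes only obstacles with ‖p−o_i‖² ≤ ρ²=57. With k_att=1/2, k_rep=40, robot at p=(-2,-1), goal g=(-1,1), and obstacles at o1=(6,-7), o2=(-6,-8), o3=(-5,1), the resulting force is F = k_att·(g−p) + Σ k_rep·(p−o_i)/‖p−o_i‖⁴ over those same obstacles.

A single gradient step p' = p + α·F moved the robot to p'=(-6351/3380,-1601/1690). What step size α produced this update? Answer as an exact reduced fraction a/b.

F_att = 1/2·(g−p) = 1/2·(1,2) = (0.5000,1.0000)
o1: d²=100 > ρ²=57 → inactive
o2: d²=65 > ρ²=57 → inactive
o3: d²=13 ≤ ρ²=57; F_rep = 40·(3,-2)/13² = (0.7101,-0.4734)
F = F_att + ΣF_rep = (1.2101,0.5266)
Δp = p'−p = (0.1210,0.0527); α = Δx/Fx = (409/3380) / (409/338) = 1/10
check: Δy/Fy = (89/1690) / (89/169) = 1/10 ✓

α = 1/10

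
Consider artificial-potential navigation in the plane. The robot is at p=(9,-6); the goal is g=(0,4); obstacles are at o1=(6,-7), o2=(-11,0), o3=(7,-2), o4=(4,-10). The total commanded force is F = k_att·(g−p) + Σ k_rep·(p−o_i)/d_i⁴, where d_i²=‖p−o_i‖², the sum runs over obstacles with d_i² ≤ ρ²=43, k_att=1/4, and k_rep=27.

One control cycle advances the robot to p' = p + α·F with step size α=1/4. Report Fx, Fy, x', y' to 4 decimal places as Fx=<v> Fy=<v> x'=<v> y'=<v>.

F_att = 1/4·(g−p) = 1/4·(-9,10) = (-2.2500,2.5000)
o1: d²=10 ≤ ρ²=43; F_rep = 27·(3,1)/10² = (0.8100,0.2700)
o2: d²=436 > ρ²=43 → inactive
o3: d²=20 ≤ ρ²=43; F_rep = 27·(2,-4)/20² = (0.1350,-0.2700)
o4: d²=41 ≤ ρ²=43; F_rep = 27·(5,4)/41² = (0.0803,0.0642)
F = F_att + ΣF_rep = (-1.2247,2.5642)
p' = p + 1/4·F = (8.6938,-5.3589)

Fx=-1.2247 Fy=2.5642 x'=8.6938 y'=-5.3589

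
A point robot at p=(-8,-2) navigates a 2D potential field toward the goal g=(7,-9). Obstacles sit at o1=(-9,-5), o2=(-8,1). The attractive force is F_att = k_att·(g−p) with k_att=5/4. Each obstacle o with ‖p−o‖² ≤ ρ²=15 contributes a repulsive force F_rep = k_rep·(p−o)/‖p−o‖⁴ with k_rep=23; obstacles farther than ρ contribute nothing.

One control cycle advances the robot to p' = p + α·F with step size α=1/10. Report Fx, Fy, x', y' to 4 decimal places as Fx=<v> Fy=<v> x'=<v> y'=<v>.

F_att = 5/4·(g−p) = 5/4·(15,-7) = (18.7500,-8.7500)
o1: d²=10 ≤ ρ²=15; F_rep = 23·(1,3)/10² = (0.2300,0.6900)
o2: d²=9 ≤ ρ²=15; F_rep = 23·(0,-3)/9² = (0.0000,-0.8519)
F = F_att + ΣF_rep = (18.9800,-8.9119)
p' = p + 1/10·F = (-6.1020,-2.8912)

Fx=18.9800 Fy=-8.9119 x'=-6.1020 y'=-2.8912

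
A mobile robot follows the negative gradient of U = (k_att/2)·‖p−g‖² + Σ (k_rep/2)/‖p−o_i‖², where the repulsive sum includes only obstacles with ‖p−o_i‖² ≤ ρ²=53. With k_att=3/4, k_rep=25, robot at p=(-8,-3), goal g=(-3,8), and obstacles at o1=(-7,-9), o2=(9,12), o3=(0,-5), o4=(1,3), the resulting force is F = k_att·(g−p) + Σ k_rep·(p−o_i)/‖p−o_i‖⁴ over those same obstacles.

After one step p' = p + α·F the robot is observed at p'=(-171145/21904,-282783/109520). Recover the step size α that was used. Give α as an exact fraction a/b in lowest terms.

α = 1/20

F_att = 3/4·(g−p) = 3/4·(5,11) = (3.7500,8.2500)
o1: d²=37 ≤ ρ²=53; F_rep = 25·(-1,6)/37² = (-0.0183,0.1096)
o2: d²=514 > ρ²=53 → inactive
o3: d²=68 > ρ²=53 → inactive
o4: d²=117 > ρ²=53 → inactive
F = F_att + ΣF_rep = (3.7317,8.3596)
Δp = p'−p = (0.1866,0.4180); α = Δx/Fx = (4087/21904) / (20435/5476) = 1/20
check: Δy/Fy = (45777/109520) / (45777/5476) = 1/20 ✓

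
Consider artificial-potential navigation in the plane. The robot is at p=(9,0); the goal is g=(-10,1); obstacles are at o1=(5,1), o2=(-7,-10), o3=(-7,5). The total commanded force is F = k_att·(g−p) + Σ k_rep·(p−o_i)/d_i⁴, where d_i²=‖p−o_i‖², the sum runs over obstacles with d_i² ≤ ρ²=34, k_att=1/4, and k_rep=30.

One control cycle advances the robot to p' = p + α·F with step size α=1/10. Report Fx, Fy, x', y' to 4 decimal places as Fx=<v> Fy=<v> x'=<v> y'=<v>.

F_att = 1/4·(g−p) = 1/4·(-19,1) = (-4.7500,0.2500)
o1: d²=17 ≤ ρ²=34; F_rep = 30·(4,-1)/17² = (0.4152,-0.1038)
o2: d²=356 > ρ²=34 → inactive
o3: d²=281 > ρ²=34 → inactive
F = F_att + ΣF_rep = (-4.3348,0.1462)
p' = p + 1/10·F = (8.5665,0.0146)

Fx=-4.3348 Fy=0.1462 x'=8.5665 y'=0.0146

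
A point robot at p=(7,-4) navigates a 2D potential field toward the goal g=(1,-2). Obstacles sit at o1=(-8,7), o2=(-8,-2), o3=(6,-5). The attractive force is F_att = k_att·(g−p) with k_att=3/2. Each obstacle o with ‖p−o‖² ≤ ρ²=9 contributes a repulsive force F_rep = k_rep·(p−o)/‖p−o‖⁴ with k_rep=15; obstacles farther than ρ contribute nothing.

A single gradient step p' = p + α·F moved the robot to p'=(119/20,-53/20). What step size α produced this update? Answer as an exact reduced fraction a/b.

α = 1/5

F_att = 3/2·(g−p) = 3/2·(-6,2) = (-9.0000,3.0000)
o1: d²=346 > ρ²=9 → inactive
o2: d²=229 > ρ²=9 → inactive
o3: d²=2 ≤ ρ²=9; F_rep = 15·(1,1)/2² = (3.7500,3.7500)
F = F_att + ΣF_rep = (-5.2500,6.7500)
Δp = p'−p = (-1.0500,1.3500); α = Δx/Fx = (-21/20) / (-21/4) = 1/5
check: Δy/Fy = (27/20) / (27/4) = 1/5 ✓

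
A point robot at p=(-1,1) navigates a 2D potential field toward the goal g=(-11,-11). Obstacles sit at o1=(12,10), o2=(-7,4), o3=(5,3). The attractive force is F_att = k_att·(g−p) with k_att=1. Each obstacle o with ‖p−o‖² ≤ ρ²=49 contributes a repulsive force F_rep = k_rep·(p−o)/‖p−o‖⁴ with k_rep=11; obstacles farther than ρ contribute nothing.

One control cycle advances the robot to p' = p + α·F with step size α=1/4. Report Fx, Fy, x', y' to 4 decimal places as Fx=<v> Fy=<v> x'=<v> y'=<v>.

Fx=-10.0087 Fy=-12.0300 x'=-3.5022 y'=-2.0075

F_att = 1·(g−p) = 1·(-10,-12) = (-10.0000,-12.0000)
o1: d²=250 > ρ²=49 → inactive
o2: d²=45 ≤ ρ²=49; F_rep = 11·(6,-3)/45² = (0.0326,-0.0163)
o3: d²=40 ≤ ρ²=49; F_rep = 11·(-6,-2)/40² = (-0.0413,-0.0138)
F = F_att + ΣF_rep = (-10.0087,-12.0300)
p' = p + 1/4·F = (-3.5022,-2.0075)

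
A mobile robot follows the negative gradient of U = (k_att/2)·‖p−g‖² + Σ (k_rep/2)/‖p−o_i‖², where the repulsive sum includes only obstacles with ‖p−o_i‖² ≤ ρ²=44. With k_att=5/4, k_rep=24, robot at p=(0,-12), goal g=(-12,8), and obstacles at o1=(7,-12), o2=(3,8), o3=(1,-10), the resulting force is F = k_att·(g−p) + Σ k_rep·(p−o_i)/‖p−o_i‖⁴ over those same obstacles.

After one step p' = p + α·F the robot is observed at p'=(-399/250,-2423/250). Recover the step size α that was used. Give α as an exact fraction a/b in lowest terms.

F_att = 5/4·(g−p) = 5/4·(-12,20) = (-15.0000,25.0000)
o1: d²=49 > ρ²=44 → inactive
o2: d²=409 > ρ²=44 → inactive
o3: d²=5 ≤ ρ²=44; F_rep = 24·(-1,-2)/5² = (-0.9600,-1.9200)
F = F_att + ΣF_rep = (-15.9600,23.0800)
Δp = p'−p = (-1.5960,2.3080); α = Δx/Fx = (-399/250) / (-399/25) = 1/10
check: Δy/Fy = (577/250) / (577/25) = 1/10 ✓

α = 1/10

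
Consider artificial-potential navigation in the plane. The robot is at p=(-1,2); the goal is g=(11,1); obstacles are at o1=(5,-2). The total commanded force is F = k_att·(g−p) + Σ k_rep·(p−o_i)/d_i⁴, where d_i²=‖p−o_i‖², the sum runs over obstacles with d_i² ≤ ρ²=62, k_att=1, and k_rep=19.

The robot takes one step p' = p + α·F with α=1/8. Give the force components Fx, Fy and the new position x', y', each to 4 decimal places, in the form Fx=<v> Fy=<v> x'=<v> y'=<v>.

F_att = 1·(g−p) = 1·(12,-1) = (12.0000,-1.0000)
o1: d²=52 ≤ ρ²=62; F_rep = 19·(-6,4)/52² = (-0.0422,0.0281)
F = F_att + ΣF_rep = (11.9578,-0.9719)
p' = p + 1/8·F = (0.4947,1.8785)

Fx=11.9578 Fy=-0.9719 x'=0.4947 y'=1.8785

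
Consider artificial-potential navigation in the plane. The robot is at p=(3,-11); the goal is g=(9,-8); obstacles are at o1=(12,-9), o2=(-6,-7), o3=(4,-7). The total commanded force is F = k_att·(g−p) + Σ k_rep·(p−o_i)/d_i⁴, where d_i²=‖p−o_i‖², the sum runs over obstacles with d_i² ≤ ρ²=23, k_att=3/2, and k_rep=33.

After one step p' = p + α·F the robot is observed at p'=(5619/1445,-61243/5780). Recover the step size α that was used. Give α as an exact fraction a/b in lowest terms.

α = 1/10

F_att = 3/2·(g−p) = 3/2·(6,3) = (9.0000,4.5000)
o1: d²=85 > ρ²=23 → inactive
o2: d²=97 > ρ²=23 → inactive
o3: d²=17 ≤ ρ²=23; F_rep = 33·(-1,-4)/17² = (-0.1142,-0.4567)
F = F_att + ΣF_rep = (8.8858,4.0433)
Δp = p'−p = (0.8886,0.4043); α = Δx/Fx = (1284/1445) / (2568/289) = 1/10
check: Δy/Fy = (2337/5780) / (2337/578) = 1/10 ✓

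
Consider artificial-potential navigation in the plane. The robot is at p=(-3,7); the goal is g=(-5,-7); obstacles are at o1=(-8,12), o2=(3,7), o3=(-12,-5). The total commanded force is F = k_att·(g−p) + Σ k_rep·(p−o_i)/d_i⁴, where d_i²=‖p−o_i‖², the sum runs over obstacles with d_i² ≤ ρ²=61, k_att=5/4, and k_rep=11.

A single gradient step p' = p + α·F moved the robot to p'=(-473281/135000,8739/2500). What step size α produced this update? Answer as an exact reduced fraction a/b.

F_att = 5/4·(g−p) = 5/4·(-2,-14) = (-2.5000,-17.5000)
o1: d²=50 ≤ ρ²=61; F_rep = 11·(5,-5)/50² = (0.0220,-0.0220)
o2: d²=36 ≤ ρ²=61; F_rep = 11·(-6,0)/36² = (-0.0509,0.0000)
o3: d²=225 > ρ²=61 → inactive
F = F_att + ΣF_rep = (-2.5289,-17.5220)
Δp = p'−p = (-0.5058,-3.5044); α = Δx/Fx = (-68281/135000) / (-68281/27000) = 1/5
check: Δy/Fy = (-8761/2500) / (-8761/500) = 1/5 ✓

α = 1/5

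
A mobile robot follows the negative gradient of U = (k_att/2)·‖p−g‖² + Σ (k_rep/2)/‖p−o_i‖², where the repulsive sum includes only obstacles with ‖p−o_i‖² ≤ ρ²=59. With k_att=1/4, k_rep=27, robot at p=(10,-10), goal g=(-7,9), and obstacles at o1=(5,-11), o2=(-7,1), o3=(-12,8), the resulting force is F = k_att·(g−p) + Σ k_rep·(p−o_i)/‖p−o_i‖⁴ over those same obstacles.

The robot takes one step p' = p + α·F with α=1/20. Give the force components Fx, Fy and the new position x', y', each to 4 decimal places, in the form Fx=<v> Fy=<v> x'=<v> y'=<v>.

F_att = 1/4·(g−p) = 1/4·(-17,19) = (-4.2500,4.7500)
o1: d²=26 ≤ ρ²=59; F_rep = 27·(5,1)/26² = (0.1997,0.0399)
o2: d²=410 > ρ²=59 → inactive
o3: d²=808 > ρ²=59 → inactive
F = F_att + ΣF_rep = (-4.0503,4.7899)
p' = p + 1/20·F = (9.7975,-9.7605)

Fx=-4.0503 Fy=4.7899 x'=9.7975 y'=-9.7605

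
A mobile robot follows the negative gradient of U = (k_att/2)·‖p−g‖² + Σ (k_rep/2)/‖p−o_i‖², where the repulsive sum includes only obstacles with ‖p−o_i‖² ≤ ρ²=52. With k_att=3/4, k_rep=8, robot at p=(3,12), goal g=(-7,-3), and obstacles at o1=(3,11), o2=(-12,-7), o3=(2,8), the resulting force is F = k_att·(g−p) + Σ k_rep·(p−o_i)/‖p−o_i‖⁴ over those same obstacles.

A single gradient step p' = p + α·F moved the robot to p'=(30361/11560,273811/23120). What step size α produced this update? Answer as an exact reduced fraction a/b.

F_att = 3/4·(g−p) = 3/4·(-10,-15) = (-7.5000,-11.2500)
o1: d²=1 ≤ ρ²=52; F_rep = 8·(0,1)/1² = (0.0000,8.0000)
o2: d²=586 > ρ²=52 → inactive
o3: d²=17 ≤ ρ²=52; F_rep = 8·(1,4)/17² = (0.0277,0.1107)
F = F_att + ΣF_rep = (-7.4723,-3.1393)
Δp = p'−p = (-0.3736,-0.1570); α = Δx/Fx = (-4319/11560) / (-4319/578) = 1/20
check: Δy/Fy = (-3629/23120) / (-3629/1156) = 1/20 ✓

α = 1/20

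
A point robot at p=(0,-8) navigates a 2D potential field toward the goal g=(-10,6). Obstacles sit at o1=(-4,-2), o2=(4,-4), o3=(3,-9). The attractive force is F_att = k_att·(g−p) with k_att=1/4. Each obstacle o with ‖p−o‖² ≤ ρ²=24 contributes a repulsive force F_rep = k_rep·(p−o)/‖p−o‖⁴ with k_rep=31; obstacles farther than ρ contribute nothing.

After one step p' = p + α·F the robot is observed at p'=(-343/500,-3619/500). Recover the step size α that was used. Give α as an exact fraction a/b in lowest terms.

α = 1/5

F_att = 1/4·(g−p) = 1/4·(-10,14) = (-2.5000,3.5000)
o1: d²=52 > ρ²=24 → inactive
o2: d²=32 > ρ²=24 → inactive
o3: d²=10 ≤ ρ²=24; F_rep = 31·(-3,1)/10² = (-0.9300,0.3100)
F = F_att + ΣF_rep = (-3.4300,3.8100)
Δp = p'−p = (-0.6860,0.7620); α = Δx/Fx = (-343/500) / (-343/100) = 1/5
check: Δy/Fy = (381/500) / (381/100) = 1/5 ✓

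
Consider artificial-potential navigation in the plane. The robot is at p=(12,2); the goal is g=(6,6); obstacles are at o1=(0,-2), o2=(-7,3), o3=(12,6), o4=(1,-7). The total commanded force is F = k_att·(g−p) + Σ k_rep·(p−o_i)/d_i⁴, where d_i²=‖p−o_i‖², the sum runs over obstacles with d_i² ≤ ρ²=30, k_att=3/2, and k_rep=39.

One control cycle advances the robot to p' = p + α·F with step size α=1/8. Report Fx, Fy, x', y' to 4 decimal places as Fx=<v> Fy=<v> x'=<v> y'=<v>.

F_att = 3/2·(g−p) = 3/2·(-6,4) = (-9.0000,6.0000)
o1: d²=160 > ρ²=30 → inactive
o2: d²=362 > ρ²=30 → inactive
o3: d²=16 ≤ ρ²=30; F_rep = 39·(0,-4)/16² = (0.0000,-0.6094)
o4: d²=202 > ρ²=30 → inactive
F = F_att + ΣF_rep = (-9.0000,5.3906)
p' = p + 1/8·F = (10.8750,2.6738)

Fx=-9.0000 Fy=5.3906 x'=10.8750 y'=2.6738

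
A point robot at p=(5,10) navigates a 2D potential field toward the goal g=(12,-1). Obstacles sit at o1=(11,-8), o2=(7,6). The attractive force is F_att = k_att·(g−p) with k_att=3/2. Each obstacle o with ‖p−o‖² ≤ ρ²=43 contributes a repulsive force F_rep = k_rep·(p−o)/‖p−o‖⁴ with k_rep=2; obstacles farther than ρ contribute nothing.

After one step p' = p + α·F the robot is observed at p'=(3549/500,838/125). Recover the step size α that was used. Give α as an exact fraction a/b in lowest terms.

α = 1/5

F_att = 3/2·(g−p) = 3/2·(7,-11) = (10.5000,-16.5000)
o1: d²=360 > ρ²=43 → inactive
o2: d²=20 ≤ ρ²=43; F_rep = 2·(-2,4)/20² = (-0.0100,0.0200)
F = F_att + ΣF_rep = (10.4900,-16.4800)
Δp = p'−p = (2.0980,-3.2960); α = Δx/Fx = (1049/500) / (1049/100) = 1/5
check: Δy/Fy = (-412/125) / (-412/25) = 1/5 ✓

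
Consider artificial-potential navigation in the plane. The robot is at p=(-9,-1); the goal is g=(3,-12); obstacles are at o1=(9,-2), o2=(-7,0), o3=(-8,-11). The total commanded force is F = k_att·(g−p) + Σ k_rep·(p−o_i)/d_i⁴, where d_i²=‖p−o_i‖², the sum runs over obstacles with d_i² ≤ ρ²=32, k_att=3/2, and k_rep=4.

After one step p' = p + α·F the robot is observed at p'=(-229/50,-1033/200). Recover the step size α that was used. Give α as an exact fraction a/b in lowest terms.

F_att = 3/2·(g−p) = 3/2·(12,-11) = (18.0000,-16.5000)
o1: d²=325 > ρ²=32 → inactive
o2: d²=5 ≤ ρ²=32; F_rep = 4·(-2,-1)/5² = (-0.3200,-0.1600)
o3: d²=101 > ρ²=32 → inactive
F = F_att + ΣF_rep = (17.6800,-16.6600)
Δp = p'−p = (4.4200,-4.1650); α = Δx/Fx = (221/50) / (442/25) = 1/4
check: Δy/Fy = (-833/200) / (-833/50) = 1/4 ✓

α = 1/4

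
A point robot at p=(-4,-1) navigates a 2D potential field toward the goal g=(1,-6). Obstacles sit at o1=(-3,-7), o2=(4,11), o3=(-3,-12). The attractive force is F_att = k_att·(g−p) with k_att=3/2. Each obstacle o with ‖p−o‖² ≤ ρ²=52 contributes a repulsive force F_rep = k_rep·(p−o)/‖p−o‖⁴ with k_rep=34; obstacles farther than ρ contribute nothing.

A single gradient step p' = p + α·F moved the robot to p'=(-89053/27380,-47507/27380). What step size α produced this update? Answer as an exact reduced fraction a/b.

α = 1/10

F_att = 3/2·(g−p) = 3/2·(5,-5) = (7.5000,-7.5000)
o1: d²=37 ≤ ρ²=52; F_rep = 34·(-1,6)/37² = (-0.0248,0.1490)
o2: d²=208 > ρ²=52 → inactive
o3: d²=122 > ρ²=52 → inactive
F = F_att + ΣF_rep = (7.4752,-7.3510)
Δp = p'−p = (0.7475,-0.7351); α = Δx/Fx = (20467/27380) / (20467/2738) = 1/10
check: Δy/Fy = (-20127/27380) / (-20127/2738) = 1/10 ✓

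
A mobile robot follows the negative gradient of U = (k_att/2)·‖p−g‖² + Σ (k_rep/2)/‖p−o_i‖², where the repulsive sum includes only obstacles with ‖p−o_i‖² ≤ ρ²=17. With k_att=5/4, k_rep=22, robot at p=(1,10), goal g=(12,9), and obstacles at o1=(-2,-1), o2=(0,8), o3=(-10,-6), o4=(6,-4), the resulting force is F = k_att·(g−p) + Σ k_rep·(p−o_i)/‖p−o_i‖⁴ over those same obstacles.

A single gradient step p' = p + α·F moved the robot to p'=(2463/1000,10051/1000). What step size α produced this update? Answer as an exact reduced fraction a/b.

F_att = 5/4·(g−p) = 5/4·(11,-1) = (13.7500,-1.2500)
o1: d²=130 > ρ²=17 → inactive
o2: d²=5 ≤ ρ²=17; F_rep = 22·(1,2)/5² = (0.8800,1.7600)
o3: d²=377 > ρ²=17 → inactive
o4: d²=221 > ρ²=17 → inactive
F = F_att + ΣF_rep = (14.6300,0.5100)
Δp = p'−p = (1.4630,0.0510); α = Δx/Fx = (1463/1000) / (1463/100) = 1/10
check: Δy/Fy = (51/1000) / (51/100) = 1/10 ✓

α = 1/10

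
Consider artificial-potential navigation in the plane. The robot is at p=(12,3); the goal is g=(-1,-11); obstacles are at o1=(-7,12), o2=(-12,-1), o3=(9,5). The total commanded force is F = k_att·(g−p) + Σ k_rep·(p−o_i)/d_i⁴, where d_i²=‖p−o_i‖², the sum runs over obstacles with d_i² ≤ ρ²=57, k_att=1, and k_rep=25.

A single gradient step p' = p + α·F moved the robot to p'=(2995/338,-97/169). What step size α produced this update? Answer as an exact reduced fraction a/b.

α = 1/4

F_att = 1·(g−p) = 1·(-13,-14) = (-13.0000,-14.0000)
o1: d²=442 > ρ²=57 → inactive
o2: d²=592 > ρ²=57 → inactive
o3: d²=13 ≤ ρ²=57; F_rep = 25·(3,-2)/13² = (0.4438,-0.2959)
F = F_att + ΣF_rep = (-12.5562,-14.2959)
Δp = p'−p = (-3.1391,-3.5740); α = Δx/Fx = (-1061/338) / (-2122/169) = 1/4
check: Δy/Fy = (-604/169) / (-2416/169) = 1/4 ✓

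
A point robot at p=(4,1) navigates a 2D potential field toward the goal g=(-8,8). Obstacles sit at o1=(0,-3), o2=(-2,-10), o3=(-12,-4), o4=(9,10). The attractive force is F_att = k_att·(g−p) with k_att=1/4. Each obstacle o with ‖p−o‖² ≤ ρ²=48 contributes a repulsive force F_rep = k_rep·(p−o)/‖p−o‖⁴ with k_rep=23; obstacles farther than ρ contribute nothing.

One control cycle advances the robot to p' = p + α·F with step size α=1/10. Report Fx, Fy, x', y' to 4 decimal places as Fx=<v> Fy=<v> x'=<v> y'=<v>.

Fx=-2.9102 Fy=1.8398 x'=3.7090 y'=1.1840

F_att = 1/4·(g−p) = 1/4·(-12,7) = (-3.0000,1.7500)
o1: d²=32 ≤ ρ²=48; F_rep = 23·(4,4)/32² = (0.0898,0.0898)
o2: d²=157 > ρ²=48 → inactive
o3: d²=281 > ρ²=48 → inactive
o4: d²=106 > ρ²=48 → inactive
F = F_att + ΣF_rep = (-2.9102,1.8398)
p' = p + 1/10·F = (3.7090,1.1840)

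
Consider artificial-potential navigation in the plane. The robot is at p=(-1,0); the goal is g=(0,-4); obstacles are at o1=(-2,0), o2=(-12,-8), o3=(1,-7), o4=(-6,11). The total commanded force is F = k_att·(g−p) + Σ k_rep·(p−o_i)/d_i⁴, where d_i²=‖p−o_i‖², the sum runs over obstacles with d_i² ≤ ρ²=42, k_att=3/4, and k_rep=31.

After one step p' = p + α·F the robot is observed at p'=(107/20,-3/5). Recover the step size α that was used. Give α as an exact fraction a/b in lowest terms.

F_att = 3/4·(g−p) = 3/4·(1,-4) = (0.7500,-3.0000)
o1: d²=1 ≤ ρ²=42; F_rep = 31·(1,0)/1² = (31.0000,0.0000)
o2: d²=185 > ρ²=42 → inactive
o3: d²=53 > ρ²=42 → inactive
o4: d²=146 > ρ²=42 → inactive
F = F_att + ΣF_rep = (31.7500,-3.0000)
Δp = p'−p = (6.3500,-0.6000); α = Δx/Fx = (127/20) / (127/4) = 1/5
check: Δy/Fy = (-3/5) / (-3) = 1/5 ✓

α = 1/5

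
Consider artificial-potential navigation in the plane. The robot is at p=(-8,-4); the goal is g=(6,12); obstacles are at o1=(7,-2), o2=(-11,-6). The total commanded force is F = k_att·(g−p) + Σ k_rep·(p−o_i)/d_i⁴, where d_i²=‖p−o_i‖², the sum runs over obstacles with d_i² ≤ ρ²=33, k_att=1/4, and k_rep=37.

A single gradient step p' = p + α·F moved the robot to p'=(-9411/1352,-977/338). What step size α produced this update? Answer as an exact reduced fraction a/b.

α = 1/4

F_att = 1/4·(g−p) = 1/4·(14,16) = (3.5000,4.0000)
o1: d²=229 > ρ²=33 → inactive
o2: d²=13 ≤ ρ²=33; F_rep = 37·(3,2)/13² = (0.6568,0.4379)
F = F_att + ΣF_rep = (4.1568,4.4379)
Δp = p'−p = (1.0392,1.1095); α = Δx/Fx = (1405/1352) / (1405/338) = 1/4
check: Δy/Fy = (375/338) / (750/169) = 1/4 ✓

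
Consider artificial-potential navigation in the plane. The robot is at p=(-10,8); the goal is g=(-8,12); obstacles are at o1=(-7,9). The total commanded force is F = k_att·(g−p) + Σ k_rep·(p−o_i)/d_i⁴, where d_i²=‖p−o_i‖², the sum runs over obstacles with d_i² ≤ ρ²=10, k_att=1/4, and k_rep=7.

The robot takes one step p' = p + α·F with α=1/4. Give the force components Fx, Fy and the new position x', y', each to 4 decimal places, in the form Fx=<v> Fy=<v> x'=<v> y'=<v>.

F_att = 1/4·(g−p) = 1/4·(2,4) = (0.5000,1.0000)
o1: d²=10 ≤ ρ²=10; F_rep = 7·(-3,-1)/10² = (-0.2100,-0.0700)
F = F_att + ΣF_rep = (0.2900,0.9300)
p' = p + 1/4·F = (-9.9275,8.2325)

Fx=0.2900 Fy=0.9300 x'=-9.9275 y'=8.2325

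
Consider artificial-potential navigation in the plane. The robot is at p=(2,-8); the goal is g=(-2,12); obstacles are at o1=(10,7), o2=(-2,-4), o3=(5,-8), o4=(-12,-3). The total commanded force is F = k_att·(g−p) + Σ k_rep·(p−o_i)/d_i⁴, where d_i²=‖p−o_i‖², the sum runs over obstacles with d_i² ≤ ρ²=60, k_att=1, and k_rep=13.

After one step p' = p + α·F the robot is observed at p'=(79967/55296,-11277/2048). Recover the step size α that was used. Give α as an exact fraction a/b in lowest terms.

α = 1/8

F_att = 1·(g−p) = 1·(-4,20) = (-4.0000,20.0000)
o1: d²=289 > ρ²=60 → inactive
o2: d²=32 ≤ ρ²=60; F_rep = 13·(4,-4)/32² = (0.0508,-0.0508)
o3: d²=9 ≤ ρ²=60; F_rep = 13·(-3,0)/9² = (-0.4815,0.0000)
o4: d²=221 > ρ²=60 → inactive
F = F_att + ΣF_rep = (-4.4307,19.9492)
Δp = p'−p = (-0.5538,2.4937); α = Δx/Fx = (-30625/55296) / (-30625/6912) = 1/8
check: Δy/Fy = (5107/2048) / (5107/256) = 1/8 ✓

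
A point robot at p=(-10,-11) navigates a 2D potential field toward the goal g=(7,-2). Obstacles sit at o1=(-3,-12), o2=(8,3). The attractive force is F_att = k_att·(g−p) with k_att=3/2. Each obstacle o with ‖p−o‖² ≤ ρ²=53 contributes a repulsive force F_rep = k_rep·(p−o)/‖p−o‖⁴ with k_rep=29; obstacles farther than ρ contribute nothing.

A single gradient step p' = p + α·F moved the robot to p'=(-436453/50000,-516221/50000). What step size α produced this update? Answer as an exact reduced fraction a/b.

F_att = 3/2·(g−p) = 3/2·(17,9) = (25.5000,13.5000)
o1: d²=50 ≤ ρ²=53; F_rep = 29·(-7,1)/50² = (-0.0812,0.0116)
o2: d²=520 > ρ²=53 → inactive
F = F_att + ΣF_rep = (25.4188,13.5116)
Δp = p'−p = (1.2709,0.6756); α = Δx/Fx = (63547/50000) / (63547/2500) = 1/20
check: Δy/Fy = (33779/50000) / (33779/2500) = 1/20 ✓

α = 1/20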